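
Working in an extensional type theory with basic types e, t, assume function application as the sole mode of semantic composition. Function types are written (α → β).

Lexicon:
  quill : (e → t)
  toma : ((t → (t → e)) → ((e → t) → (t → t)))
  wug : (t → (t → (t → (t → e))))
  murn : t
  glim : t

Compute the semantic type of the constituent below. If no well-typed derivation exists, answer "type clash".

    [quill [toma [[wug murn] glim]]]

[wug murn]: wug is (t → (t → (t → (t → e)))), murn is t; result (t → (t → (t → e))).
[[wug murn] glim]: [wug murn] is (t → (t → (t → e))), glim is t; result (t → (t → e)).
[toma [[wug murn] glim]]: toma is ((t → (t → e)) → ((e → t) → (t → t))), [[wug murn] glim] is (t → (t → e)); result ((e → t) → (t → t)).
[quill [toma [[wug murn] glim]]]: [toma [[wug murn] glim]] is ((e → t) → (t → t)), quill is (e → t); result (t → t).

(t → t)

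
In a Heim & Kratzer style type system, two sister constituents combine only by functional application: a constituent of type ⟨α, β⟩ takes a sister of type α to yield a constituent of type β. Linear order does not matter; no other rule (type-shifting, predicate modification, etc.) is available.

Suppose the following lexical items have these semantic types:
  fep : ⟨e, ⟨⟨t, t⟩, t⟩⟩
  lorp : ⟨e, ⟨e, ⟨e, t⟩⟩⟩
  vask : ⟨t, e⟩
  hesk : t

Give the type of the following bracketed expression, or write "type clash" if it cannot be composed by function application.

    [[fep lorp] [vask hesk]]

[fep lorp]: ⟨e, ⟨⟨t, t⟩, t⟩⟩ with ⟨e, ⟨e, ⟨e, t⟩⟩⟩ — neither is a function whose domain matches the other; composition fails here.

type clash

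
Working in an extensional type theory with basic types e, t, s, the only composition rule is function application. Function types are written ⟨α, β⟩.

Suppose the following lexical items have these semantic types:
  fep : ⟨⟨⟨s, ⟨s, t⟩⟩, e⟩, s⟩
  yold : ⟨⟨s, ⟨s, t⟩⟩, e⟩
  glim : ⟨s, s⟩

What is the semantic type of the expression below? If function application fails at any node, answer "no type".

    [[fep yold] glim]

[fep yold]: fep is ⟨⟨⟨s, ⟨s, t⟩⟩, e⟩, s⟩, yold is ⟨⟨s, ⟨s, t⟩⟩, e⟩; result s.
[[fep yold] glim]: glim is ⟨s, s⟩, [fep yold] is s; result s.

s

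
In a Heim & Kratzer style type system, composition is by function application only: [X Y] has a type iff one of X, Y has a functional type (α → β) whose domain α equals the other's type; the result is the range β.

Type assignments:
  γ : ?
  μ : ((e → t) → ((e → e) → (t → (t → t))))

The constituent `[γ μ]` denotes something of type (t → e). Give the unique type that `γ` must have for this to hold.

(((e → t) → ((e → e) → (t → (t → t)))) → (t → e))

At [γ μ] (required: (t → e)): μ is ((e → t) → ((e → e) → (t → (t → t)))), which is not a function with range (t → e); hence γ is the functor — type (((e → t) → ((e → e) → (t → (t → t)))) → (t → e)).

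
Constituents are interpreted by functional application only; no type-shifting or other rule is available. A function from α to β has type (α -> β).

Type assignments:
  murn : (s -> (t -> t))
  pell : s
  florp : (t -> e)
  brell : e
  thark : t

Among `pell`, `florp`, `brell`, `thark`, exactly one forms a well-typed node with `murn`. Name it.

pell — combines: murn : (s -> (t -> t)) takes pell : s as argument, giving (t -> t).
florp : (t -> e) — does not combine with murn.
brell : e — does not combine with murn.
thark : t — does not combine with murn.

pell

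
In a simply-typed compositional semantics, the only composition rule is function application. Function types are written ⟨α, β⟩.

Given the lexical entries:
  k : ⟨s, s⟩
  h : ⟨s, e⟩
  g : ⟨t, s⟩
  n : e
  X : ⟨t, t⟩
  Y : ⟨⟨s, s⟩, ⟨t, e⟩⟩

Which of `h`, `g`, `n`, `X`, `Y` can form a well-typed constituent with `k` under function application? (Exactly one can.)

h : ⟨s, e⟩ — neither side's domain matches the other.
g : ⟨t, s⟩ — neither side's domain matches the other.
n : e — neither side's domain matches the other.
X : ⟨t, t⟩ — neither side's domain matches the other.
Y — combines: Y : ⟨⟨s, s⟩, ⟨t, e⟩⟩ takes k : ⟨s, s⟩ as argument, giving ⟨t, e⟩.

Y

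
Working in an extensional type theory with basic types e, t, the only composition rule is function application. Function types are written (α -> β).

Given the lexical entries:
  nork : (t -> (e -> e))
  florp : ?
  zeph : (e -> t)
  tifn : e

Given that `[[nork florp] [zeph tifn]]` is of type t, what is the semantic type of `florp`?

For [[nork florp] [zeph tifn]] to have type t with [zeph tifn] of type t, [nork florp] must be the function: [nork florp] : (t -> t).
For [nork florp] to have type (t -> t) with nork of type (t -> (e -> e)), florp must be the function: florp : ((t -> (e -> e)) -> (t -> t)).

((t -> (e -> e)) -> (t -> t))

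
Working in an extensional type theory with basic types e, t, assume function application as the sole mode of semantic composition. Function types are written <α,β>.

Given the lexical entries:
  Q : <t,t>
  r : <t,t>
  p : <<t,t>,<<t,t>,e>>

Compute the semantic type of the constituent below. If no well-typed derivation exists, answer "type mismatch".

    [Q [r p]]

e

[r p]: <<t,t>,<<t,t>,e>> applied to <t,t> yields <<t,t>,e>.
[Q [r p]]: <<t,t>,e> applied to <t,t> yields e.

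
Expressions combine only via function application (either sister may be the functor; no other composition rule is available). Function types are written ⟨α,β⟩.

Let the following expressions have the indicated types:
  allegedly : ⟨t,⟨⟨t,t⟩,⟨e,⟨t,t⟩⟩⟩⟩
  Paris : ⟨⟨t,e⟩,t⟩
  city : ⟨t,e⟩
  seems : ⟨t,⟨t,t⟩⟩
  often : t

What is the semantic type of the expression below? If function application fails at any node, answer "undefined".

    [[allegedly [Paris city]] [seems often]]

[Paris city] — Paris of type ⟨⟨t,e⟩,t⟩ combines with city of type ⟨t,e⟩: type t.
[allegedly [Paris city]] — allegedly of type ⟨t,⟨⟨t,t⟩,⟨e,⟨t,t⟩⟩⟩⟩ combines with [Paris city] of type t: type ⟨⟨t,t⟩,⟨e,⟨t,t⟩⟩⟩.
[seems often] — seems of type ⟨t,⟨t,t⟩⟩ combines with often of type t: type ⟨t,t⟩.
[[allegedly [Paris city]] [seems often]] — [allegedly [Paris city]] of type ⟨⟨t,t⟩,⟨e,⟨t,t⟩⟩⟩ combines with [seems often] of type ⟨t,t⟩: type ⟨e,⟨t,t⟩⟩.

⟨e,⟨t,t⟩⟩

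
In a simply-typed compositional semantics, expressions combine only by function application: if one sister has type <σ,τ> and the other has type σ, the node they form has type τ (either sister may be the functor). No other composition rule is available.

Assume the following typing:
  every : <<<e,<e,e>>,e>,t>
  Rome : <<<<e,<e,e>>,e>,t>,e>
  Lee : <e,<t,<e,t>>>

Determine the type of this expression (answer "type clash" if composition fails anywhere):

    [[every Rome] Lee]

At [every Rome], Rome : <<<<e,<e,e>>,e>,t>,e> takes every : <<<e,<e,e>>,e>,t>, giving e.
At [[every Rome] Lee], Lee : <e,<t,<e,t>>> takes [every Rome] : e, giving <t,<e,t>>.

<t,<e,t>>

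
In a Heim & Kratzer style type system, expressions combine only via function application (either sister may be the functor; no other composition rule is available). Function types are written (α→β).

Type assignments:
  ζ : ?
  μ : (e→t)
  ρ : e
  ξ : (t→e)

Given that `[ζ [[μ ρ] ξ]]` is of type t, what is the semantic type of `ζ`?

For [ζ [[μ ρ] ξ]] to have type t with [[μ ρ] ξ] of type e, ζ must be the function: ζ : (e→t).

(e→t)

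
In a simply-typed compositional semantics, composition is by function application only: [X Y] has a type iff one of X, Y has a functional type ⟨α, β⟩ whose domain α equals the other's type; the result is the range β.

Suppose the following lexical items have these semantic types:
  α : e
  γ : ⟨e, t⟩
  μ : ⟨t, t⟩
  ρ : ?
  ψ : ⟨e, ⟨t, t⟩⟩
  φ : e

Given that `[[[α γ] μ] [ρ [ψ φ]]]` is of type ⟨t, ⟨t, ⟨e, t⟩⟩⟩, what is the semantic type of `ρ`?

[[[α γ] μ] [ρ [ψ φ]]] is required to be ⟨t, ⟨t, ⟨e, t⟩⟩⟩. [[α γ] μ] : t cannot yield ⟨t, ⟨t, ⟨e, t⟩⟩⟩ as functor, so [ρ [ψ φ]] : ⟨t, ⟨t, ⟨t, ⟨e, t⟩⟩⟩⟩.
[ρ [ψ φ]] is required to be ⟨t, ⟨t, ⟨t, ⟨e, t⟩⟩⟩⟩. [ψ φ] : ⟨t, t⟩ cannot yield ⟨t, ⟨t, ⟨t, ⟨e, t⟩⟩⟩⟩ as functor, so ρ : ⟨⟨t, t⟩, ⟨t, ⟨t, ⟨t, ⟨e, t⟩⟩⟩⟩⟩.

⟨⟨t, t⟩, ⟨t, ⟨t, ⟨t, ⟨e, t⟩⟩⟩⟩⟩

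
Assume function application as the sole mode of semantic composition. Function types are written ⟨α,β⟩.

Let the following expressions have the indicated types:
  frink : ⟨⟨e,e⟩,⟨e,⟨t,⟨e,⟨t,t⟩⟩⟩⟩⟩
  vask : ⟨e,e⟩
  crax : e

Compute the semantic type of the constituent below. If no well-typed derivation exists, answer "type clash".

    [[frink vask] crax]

⟨t,⟨e,⟨t,t⟩⟩⟩

At [frink vask], frink : ⟨⟨e,e⟩,⟨e,⟨t,⟨e,⟨t,t⟩⟩⟩⟩⟩ takes vask : ⟨e,e⟩, giving ⟨e,⟨t,⟨e,⟨t,t⟩⟩⟩⟩.
At [[frink vask] crax], [frink vask] : ⟨e,⟨t,⟨e,⟨t,t⟩⟩⟩⟩ takes crax : e, giving ⟨t,⟨e,⟨t,t⟩⟩⟩.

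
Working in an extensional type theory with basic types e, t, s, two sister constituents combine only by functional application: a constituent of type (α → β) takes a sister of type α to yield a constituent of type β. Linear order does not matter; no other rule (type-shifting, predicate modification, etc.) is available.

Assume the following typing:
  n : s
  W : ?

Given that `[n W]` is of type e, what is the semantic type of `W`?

For [n W] to have type e with n of type s, W must be the function: W : (s → e).

(s → e)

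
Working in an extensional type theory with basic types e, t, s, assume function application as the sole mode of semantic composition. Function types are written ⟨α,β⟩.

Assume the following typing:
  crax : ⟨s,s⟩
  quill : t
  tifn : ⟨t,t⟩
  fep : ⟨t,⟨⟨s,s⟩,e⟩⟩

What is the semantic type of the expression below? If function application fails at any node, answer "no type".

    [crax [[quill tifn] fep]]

At [quill tifn], tifn : ⟨t,t⟩ takes quill : t, giving t.
At [[quill tifn] fep], fep : ⟨t,⟨⟨s,s⟩,e⟩⟩ takes [quill tifn] : t, giving ⟨⟨s,s⟩,e⟩.
At [crax [[quill tifn] fep]], [[quill tifn] fep] : ⟨⟨s,s⟩,e⟩ takes crax : ⟨s,s⟩, giving e.

e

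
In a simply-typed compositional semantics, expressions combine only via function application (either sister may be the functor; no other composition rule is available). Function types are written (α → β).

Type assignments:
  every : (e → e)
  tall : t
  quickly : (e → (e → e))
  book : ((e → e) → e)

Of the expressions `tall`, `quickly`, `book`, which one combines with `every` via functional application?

book

tall : t — does not combine with every.
quickly : (e → (e → e)) — does not combine with every.
book — combines: book : ((e → e) → e) takes every : (e → e) as argument, giving e.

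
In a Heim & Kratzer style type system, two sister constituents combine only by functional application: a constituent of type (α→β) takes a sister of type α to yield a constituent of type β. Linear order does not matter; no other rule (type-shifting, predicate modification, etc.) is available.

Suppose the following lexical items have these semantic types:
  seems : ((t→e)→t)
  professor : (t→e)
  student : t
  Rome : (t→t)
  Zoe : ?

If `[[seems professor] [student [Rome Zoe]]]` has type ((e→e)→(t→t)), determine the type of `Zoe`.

[[seems professor] [student [Rome Zoe]]] must have type ((e→e)→(t→t)). The sister [seems professor] has type t; that is not a function onto ((e→e)→(t→t)), so [student [Rome Zoe]] must be the functor, of type (t→((e→e)→(t→t))).
[student [Rome Zoe]] must have type (t→((e→e)→(t→t))). The sister student has type t; that is not a function onto (t→((e→e)→(t→t))), so [Rome Zoe] must be the functor, of type (t→(t→((e→e)→(t→t)))).
[Rome Zoe] must have type (t→(t→((e→e)→(t→t)))). The sister Rome has type (t→t); that is not a function onto (t→(t→((e→e)→(t→t)))), so Zoe must be the functor, of type ((t→t)→(t→(t→((e→e)→(t→t))))).

((t→t)→(t→(t→((e→e)→(t→t)))))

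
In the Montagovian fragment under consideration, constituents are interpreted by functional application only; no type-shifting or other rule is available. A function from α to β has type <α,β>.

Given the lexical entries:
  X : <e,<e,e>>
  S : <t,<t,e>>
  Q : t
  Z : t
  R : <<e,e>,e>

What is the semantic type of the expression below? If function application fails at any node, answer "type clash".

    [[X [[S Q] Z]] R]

At [S Q], S : <t,<t,e>> takes Q : t, giving <t,e>.
At [[S Q] Z], [S Q] : <t,e> takes Z : t, giving e.
At [X [[S Q] Z]], X : <e,<e,e>> takes [[S Q] Z] : e, giving <e,e>.
At [[X [[S Q] Z]] R], R : <<e,e>,e> takes [X [[S Q] Z]] : <e,e>, giving e.

e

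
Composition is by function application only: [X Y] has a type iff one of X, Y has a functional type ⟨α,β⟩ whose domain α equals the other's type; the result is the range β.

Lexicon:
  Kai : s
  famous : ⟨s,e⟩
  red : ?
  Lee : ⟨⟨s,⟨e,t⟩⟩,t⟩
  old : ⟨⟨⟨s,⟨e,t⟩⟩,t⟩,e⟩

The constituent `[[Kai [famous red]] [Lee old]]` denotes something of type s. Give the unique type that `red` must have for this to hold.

⟨⟨s,e⟩,⟨s,⟨e,s⟩⟩⟩

At [[Kai [famous red]] [Lee old]] (required: s): [Lee old] is e, which is not a function with range s; hence [Kai [famous red]] is the functor — type ⟨e,s⟩.
At [Kai [famous red]] (required: ⟨e,s⟩): Kai is s, which is not a function with range ⟨e,s⟩; hence [famous red] is the functor — type ⟨s,⟨e,s⟩⟩.
At [famous red] (required: ⟨s,⟨e,s⟩⟩): famous is ⟨s,e⟩, which is not a function with range ⟨s,⟨e,s⟩⟩; hence red is the functor — type ⟨⟨s,e⟩,⟨s,⟨e,s⟩⟩⟩.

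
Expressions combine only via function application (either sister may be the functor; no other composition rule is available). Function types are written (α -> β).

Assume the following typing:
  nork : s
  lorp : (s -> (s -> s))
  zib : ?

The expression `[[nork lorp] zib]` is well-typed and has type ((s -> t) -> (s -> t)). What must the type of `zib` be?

((s -> s) -> ((s -> t) -> (s -> t)))

At [[nork lorp] zib] (required: ((s -> t) -> (s -> t))): [nork lorp] is (s -> s), which is not a function with range ((s -> t) -> (s -> t)); hence zib is the functor — type ((s -> s) -> ((s -> t) -> (s -> t))).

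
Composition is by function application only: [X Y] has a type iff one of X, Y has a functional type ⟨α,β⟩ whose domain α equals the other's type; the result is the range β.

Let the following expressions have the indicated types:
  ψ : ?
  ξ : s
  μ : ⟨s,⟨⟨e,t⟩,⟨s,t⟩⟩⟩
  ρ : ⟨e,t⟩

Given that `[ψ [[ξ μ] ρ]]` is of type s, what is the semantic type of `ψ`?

For [ψ [[ξ μ] ρ]] to have type s with [[ξ μ] ρ] of type ⟨s,t⟩, ψ must be the function: ψ : ⟨⟨s,t⟩,s⟩.

⟨⟨s,t⟩,s⟩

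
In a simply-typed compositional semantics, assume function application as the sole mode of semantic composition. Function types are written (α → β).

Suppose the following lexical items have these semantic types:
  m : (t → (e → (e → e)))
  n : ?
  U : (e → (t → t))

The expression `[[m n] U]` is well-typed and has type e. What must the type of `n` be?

[[m n] U] is required to be e. U : (e → (t → t)) cannot yield e as functor, so [m n] : ((e → (t → t)) → e).
[m n] is required to be ((e → (t → t)) → e). m : (t → (e → (e → e))) cannot yield ((e → (t → t)) → e) as functor, so n : ((t → (e → (e → e))) → ((e → (t → t)) → e)).

((t → (e → (e → e))) → ((e → (t → t)) → e))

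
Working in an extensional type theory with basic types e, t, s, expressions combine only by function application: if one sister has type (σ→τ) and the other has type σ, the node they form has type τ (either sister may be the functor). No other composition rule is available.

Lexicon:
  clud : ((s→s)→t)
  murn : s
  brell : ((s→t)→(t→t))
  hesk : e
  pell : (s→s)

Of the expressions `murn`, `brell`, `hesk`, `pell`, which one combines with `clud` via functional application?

pell

murn : s — does not combine with clud.
brell : ((s→t)→(t→t)) — does not combine with clud.
hesk : e — does not combine with clud.
pell — combines: clud : ((s→s)→t) takes pell : (s→s) as argument, giving t.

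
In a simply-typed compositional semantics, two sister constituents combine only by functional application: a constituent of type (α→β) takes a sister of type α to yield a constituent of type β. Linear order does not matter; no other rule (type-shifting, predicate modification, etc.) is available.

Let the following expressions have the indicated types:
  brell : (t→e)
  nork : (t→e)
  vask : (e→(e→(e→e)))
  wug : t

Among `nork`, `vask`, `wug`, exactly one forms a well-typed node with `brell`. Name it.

wug

nork : (t→e) — no; brell wants t, and nork wants t.
vask : (e→(e→(e→e))) — no; brell wants t, and vask wants e.
wug — combines: brell : (t→e) takes wug : t as argument, giving e.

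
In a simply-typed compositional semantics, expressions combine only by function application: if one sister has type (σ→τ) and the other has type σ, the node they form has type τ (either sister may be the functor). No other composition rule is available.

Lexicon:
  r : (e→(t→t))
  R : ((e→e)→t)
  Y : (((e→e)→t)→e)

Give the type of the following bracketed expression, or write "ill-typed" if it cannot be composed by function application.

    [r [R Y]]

(t→t)

[R Y]: (((e→e)→t)→e) applied to ((e→e)→t) yields e.
[r [R Y]]: (e→(t→t)) applied to e yields (t→t).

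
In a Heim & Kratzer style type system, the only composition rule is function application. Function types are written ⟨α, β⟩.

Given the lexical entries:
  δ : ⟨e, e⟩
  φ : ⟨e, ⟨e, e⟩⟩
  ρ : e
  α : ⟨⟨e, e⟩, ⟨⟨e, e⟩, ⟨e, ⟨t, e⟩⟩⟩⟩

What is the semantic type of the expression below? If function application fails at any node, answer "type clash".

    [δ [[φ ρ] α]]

⟨e, ⟨t, e⟩⟩

[φ ρ] — φ of type ⟨e, ⟨e, e⟩⟩ combines with ρ of type e: type ⟨e, e⟩.
[[φ ρ] α] — α of type ⟨⟨e, e⟩, ⟨⟨e, e⟩, ⟨e, ⟨t, e⟩⟩⟩⟩ combines with [φ ρ] of type ⟨e, e⟩: type ⟨⟨e, e⟩, ⟨e, ⟨t, e⟩⟩⟩.
[δ [[φ ρ] α]] — [[φ ρ] α] of type ⟨⟨e, e⟩, ⟨e, ⟨t, e⟩⟩⟩ combines with δ of type ⟨e, e⟩: type ⟨e, ⟨t, e⟩⟩.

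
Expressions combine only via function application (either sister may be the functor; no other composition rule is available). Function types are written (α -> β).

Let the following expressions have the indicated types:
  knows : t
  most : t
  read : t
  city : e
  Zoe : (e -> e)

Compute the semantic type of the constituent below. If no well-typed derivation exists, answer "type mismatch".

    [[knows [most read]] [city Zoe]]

type mismatch

[most read]: t with t — neither is a function whose domain matches the other; composition fails here.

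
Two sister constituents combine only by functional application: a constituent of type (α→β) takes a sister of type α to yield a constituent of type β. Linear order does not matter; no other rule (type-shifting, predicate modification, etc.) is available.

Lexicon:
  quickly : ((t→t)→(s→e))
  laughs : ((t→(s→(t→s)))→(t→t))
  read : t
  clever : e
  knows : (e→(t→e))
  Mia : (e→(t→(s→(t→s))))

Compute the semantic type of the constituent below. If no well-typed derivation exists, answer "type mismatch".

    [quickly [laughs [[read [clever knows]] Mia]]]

[clever knows]: functor knows : (e→(t→e)), argument clever : e; result (t→e).
[read [clever knows]]: functor [clever knows] : (t→e), argument read : t; result e.
[[read [clever knows]] Mia]: functor Mia : (e→(t→(s→(t→s)))), argument [read [clever knows]] : e; result (t→(s→(t→s))).
[laughs [[read [clever knows]] Mia]]: functor laughs : ((t→(s→(t→s)))→(t→t)), argument [[read [clever knows]] Mia] : (t→(s→(t→s))); result (t→t).
[quickly [laughs [[read [clever knows]] Mia]]]: functor quickly : ((t→t)→(s→e)), argument [laughs [[read [clever knows]] Mia]] : (t→t); result (s→e).

(s→e)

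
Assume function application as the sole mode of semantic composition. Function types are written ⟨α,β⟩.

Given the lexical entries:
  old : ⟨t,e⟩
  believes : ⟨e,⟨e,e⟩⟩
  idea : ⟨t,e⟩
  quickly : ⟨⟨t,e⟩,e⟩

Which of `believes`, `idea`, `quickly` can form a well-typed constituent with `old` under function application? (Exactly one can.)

quickly

believes : ⟨e,⟨e,e⟩⟩ — old needs t; believes needs e; neither fits.
idea : ⟨t,e⟩ — old needs t; idea needs t; neither fits.
quickly — combines: quickly : ⟨⟨t,e⟩,e⟩ takes old : ⟨t,e⟩ as argument, giving e.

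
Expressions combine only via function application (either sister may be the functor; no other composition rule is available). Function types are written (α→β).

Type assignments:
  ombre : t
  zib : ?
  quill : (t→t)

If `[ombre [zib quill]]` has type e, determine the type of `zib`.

((t→t)→(t→e))

For [ombre [zib quill]] to have type e with ombre of type t, [zib quill] must be the function: [zib quill] : (t→e).
For [zib quill] to have type (t→e) with quill of type (t→t), zib must be the function: zib : ((t→t)→(t→e)).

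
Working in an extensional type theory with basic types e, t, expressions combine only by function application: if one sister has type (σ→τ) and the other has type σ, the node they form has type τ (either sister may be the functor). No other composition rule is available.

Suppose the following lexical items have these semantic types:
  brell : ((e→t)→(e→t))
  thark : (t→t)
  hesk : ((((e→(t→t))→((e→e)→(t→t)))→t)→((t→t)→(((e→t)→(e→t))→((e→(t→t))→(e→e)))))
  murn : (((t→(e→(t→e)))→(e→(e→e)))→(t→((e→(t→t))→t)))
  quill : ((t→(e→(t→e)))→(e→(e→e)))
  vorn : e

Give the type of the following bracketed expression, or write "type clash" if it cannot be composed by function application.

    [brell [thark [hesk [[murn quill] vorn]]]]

[murn quill]: functor murn : (((t→(e→(t→e)))→(e→(e→e)))→(t→((e→(t→t))→t))), argument quill : ((t→(e→(t→e)))→(e→(e→e))); result (t→((e→(t→t))→t)).
[[murn quill] vorn]: (t→((e→(t→t))→t)) and e cannot combine by function application — type clash.

type clash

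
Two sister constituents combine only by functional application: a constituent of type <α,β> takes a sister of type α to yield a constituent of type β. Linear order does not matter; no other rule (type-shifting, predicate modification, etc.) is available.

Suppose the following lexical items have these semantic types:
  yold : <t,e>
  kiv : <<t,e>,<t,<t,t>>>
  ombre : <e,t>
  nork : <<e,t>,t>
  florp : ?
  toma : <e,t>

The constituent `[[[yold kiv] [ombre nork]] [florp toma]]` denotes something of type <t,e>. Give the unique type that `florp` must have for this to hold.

[[[yold kiv] [ombre nork]] [florp toma]] is required to be <t,e>. [[yold kiv] [ombre nork]] : <t,t> cannot yield <t,e> as functor, so [florp toma] : <<t,t>,<t,e>>.
[florp toma] is required to be <<t,t>,<t,e>>. toma : <e,t> cannot yield <<t,t>,<t,e>> as functor, so florp : <<e,t>,<<t,t>,<t,e>>>.

<<e,t>,<<t,t>,<t,e>>>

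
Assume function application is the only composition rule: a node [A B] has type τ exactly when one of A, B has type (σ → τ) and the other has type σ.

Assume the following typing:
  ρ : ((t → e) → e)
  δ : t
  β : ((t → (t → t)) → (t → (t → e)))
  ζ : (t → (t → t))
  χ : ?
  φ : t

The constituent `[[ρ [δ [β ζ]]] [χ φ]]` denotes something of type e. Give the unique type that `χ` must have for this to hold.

At [[ρ [δ [β ζ]]] [χ φ]] (required: e): [ρ [δ [β ζ]]] is e, which is not a function with range e; hence [χ φ] is the functor — type (e → e).
At [χ φ] (required: (e → e)): φ is t, which is not a function with range (e → e); hence χ is the functor — type (t → (e → e)).

(t → (e → e))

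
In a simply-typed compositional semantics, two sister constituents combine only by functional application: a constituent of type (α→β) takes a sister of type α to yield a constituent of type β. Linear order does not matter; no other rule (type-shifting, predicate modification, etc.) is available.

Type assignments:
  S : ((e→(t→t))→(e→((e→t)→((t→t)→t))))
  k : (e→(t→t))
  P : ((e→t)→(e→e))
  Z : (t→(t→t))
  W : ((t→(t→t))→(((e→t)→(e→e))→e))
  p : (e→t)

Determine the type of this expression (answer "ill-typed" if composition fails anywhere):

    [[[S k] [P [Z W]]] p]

[S k]: ((e→(t→t))→(e→((e→t)→((t→t)→t)))) applied to (e→(t→t)) yields (e→((e→t)→((t→t)→t))).
[Z W]: ((t→(t→t))→(((e→t)→(e→e))→e)) applied to (t→(t→t)) yields (((e→t)→(e→e))→e).
[P [Z W]]: (((e→t)→(e→e))→e) applied to ((e→t)→(e→e)) yields e.
[[S k] [P [Z W]]]: (e→((e→t)→((t→t)→t))) applied to e yields ((e→t)→((t→t)→t)).
[[[S k] [P [Z W]]] p]: ((e→t)→((t→t)→t)) applied to (e→t) yields ((t→t)→t).

((t→t)→t)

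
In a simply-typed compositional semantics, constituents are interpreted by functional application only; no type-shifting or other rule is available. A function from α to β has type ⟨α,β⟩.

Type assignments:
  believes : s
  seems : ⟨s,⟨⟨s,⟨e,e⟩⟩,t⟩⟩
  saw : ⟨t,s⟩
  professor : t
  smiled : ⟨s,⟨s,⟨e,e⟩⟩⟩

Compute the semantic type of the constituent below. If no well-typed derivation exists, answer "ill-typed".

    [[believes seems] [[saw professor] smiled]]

t

At [believes seems], seems : ⟨s,⟨⟨s,⟨e,e⟩⟩,t⟩⟩ takes believes : s, giving ⟨⟨s,⟨e,e⟩⟩,t⟩.
At [saw professor], saw : ⟨t,s⟩ takes professor : t, giving s.
At [[saw professor] smiled], smiled : ⟨s,⟨s,⟨e,e⟩⟩⟩ takes [saw professor] : s, giving ⟨s,⟨e,e⟩⟩.
At [[believes seems] [[saw professor] smiled]], [believes seems] : ⟨⟨s,⟨e,e⟩⟩,t⟩ takes [[saw professor] smiled] : ⟨s,⟨e,e⟩⟩, giving t.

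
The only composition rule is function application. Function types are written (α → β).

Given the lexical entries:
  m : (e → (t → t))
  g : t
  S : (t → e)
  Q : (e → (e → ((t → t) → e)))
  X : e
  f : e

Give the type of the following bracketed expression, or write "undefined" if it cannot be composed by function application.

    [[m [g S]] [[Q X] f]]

e

[g S]: S is (t → e), g is t; result e.
[m [g S]]: m is (e → (t → t)), [g S] is e; result (t → t).
[Q X]: Q is (e → (e → ((t → t) → e))), X is e; result (e → ((t → t) → e)).
[[Q X] f]: [Q X] is (e → ((t → t) → e)), f is e; result ((t → t) → e).
[[m [g S]] [[Q X] f]]: [[Q X] f] is ((t → t) → e), [m [g S]] is (t → t); result e.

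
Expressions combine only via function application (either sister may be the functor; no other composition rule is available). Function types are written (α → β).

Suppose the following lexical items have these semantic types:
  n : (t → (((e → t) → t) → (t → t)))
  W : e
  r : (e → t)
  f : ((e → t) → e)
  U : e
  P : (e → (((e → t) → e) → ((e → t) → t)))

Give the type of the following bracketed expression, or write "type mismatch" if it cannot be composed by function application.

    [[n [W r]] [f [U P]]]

At [W r], r : (e → t) takes W : e, giving t.
At [n [W r]], n : (t → (((e → t) → t) → (t → t))) takes [W r] : t, giving (((e → t) → t) → (t → t)).
At [U P], P : (e → (((e → t) → e) → ((e → t) → t))) takes U : e, giving (((e → t) → e) → ((e → t) → t)).
At [f [U P]], [U P] : (((e → t) → e) → ((e → t) → t)) takes f : ((e → t) → e), giving ((e → t) → t).
At [[n [W r]] [f [U P]]], [n [W r]] : (((e → t) → t) → (t → t)) takes [f [U P]] : ((e → t) → t), giving (t → t).

(t → t)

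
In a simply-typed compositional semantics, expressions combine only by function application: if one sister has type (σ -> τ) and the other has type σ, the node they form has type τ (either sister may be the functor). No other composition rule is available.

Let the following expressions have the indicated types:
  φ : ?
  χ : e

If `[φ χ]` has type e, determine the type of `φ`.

(e -> e)

[φ χ] is required to be e. χ : e cannot yield e as functor, so φ : (e -> e).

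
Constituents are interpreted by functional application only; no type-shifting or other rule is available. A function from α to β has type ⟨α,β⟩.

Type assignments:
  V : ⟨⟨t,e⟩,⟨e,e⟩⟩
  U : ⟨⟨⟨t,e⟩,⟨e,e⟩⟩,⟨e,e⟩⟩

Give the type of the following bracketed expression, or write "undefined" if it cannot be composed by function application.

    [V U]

⟨e,e⟩

[V U]: ⟨⟨⟨t,e⟩,⟨e,e⟩⟩,⟨e,e⟩⟩ applied to ⟨⟨t,e⟩,⟨e,e⟩⟩ yields ⟨e,e⟩.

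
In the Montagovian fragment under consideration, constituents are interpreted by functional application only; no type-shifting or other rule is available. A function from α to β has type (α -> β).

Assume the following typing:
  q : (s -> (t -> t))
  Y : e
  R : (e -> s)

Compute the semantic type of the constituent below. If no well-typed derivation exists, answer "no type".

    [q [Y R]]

(t -> t)

[Y R]: functor R : (e -> s), argument Y : e; result s.
[q [Y R]]: functor q : (s -> (t -> t)), argument [Y R] : s; result (t -> t).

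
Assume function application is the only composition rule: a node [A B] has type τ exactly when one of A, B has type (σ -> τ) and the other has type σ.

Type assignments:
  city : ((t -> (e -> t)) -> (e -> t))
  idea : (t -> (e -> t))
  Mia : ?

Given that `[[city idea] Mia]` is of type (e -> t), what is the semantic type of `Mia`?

((e -> t) -> (e -> t))

[[city idea] Mia] is required to be (e -> t). [city idea] : (e -> t) cannot yield (e -> t) as functor, so Mia : ((e -> t) -> (e -> t)).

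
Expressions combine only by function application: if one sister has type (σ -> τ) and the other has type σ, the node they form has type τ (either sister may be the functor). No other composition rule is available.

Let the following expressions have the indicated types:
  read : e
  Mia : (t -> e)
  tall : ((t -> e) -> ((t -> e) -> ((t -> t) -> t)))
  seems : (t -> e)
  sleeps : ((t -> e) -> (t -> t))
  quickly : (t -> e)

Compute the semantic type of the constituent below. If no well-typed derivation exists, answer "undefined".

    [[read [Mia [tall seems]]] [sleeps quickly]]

[tall seems]: ((t -> e) -> ((t -> e) -> ((t -> t) -> t))) applied to (t -> e) yields ((t -> e) -> ((t -> t) -> t)).
[Mia [tall seems]]: ((t -> e) -> ((t -> t) -> t)) applied to (t -> e) yields ((t -> t) -> t).
At [read [Mia [tall seems]]]: neither e nor ((t -> t) -> t) can take the other as argument; the node is ill-typed.

undefined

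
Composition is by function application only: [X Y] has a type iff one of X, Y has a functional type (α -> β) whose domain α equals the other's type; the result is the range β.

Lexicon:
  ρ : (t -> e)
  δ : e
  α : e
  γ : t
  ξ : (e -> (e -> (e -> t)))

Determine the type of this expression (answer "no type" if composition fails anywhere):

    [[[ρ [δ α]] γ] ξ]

no type

At [δ α]: neither e nor e can take the other as argument; the node is ill-typed.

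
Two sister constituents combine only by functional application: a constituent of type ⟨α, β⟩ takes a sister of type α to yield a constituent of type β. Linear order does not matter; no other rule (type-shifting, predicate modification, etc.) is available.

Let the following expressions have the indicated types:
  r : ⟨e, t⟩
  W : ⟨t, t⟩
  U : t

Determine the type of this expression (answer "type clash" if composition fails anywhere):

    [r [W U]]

type clash

[W U] — W of type ⟨t, t⟩ combines with U of type t: type t.
At [r [W U]]: neither ⟨e, t⟩ nor t can take the other as argument; the node is ill-typed.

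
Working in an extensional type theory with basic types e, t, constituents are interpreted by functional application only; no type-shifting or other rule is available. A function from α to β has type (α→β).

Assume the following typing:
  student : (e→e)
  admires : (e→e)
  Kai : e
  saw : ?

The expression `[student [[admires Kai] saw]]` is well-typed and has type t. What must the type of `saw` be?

[student [[admires Kai] saw]] must have type t. The sister student has type (e→e); that is not a function onto t, so [[admires Kai] saw] must be the functor, of type ((e→e)→t).
[[admires Kai] saw] must have type ((e→e)→t). The sister [admires Kai] has type e; that is not a function onto ((e→e)→t), so saw must be the functor, of type (e→((e→e)→t)).

(e→((e→e)→t))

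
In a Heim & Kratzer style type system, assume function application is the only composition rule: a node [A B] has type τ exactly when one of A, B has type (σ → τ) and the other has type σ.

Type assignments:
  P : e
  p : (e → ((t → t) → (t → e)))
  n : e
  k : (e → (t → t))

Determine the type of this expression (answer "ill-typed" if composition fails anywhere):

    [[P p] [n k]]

(t → e)

[P p] — p of type (e → ((t → t) → (t → e))) combines with P of type e: type ((t → t) → (t → e)).
[n k] — k of type (e → (t → t)) combines with n of type e: type (t → t).
[[P p] [n k]] — [P p] of type ((t → t) → (t → e)) combines with [n k] of type (t → t): type (t → e).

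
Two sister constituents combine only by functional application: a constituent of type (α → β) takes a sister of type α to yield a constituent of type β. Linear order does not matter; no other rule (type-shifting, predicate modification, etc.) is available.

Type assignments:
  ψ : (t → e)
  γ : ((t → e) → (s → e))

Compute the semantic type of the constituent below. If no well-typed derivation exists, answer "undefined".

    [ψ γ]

(s → e)

[ψ γ]: functor γ : ((t → e) → (s → e)), argument ψ : (t → e); result (s → e).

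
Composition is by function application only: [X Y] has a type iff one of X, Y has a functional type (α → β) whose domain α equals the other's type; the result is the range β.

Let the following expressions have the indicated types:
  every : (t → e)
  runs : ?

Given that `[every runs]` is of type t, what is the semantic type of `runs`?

At [every runs] (required: t): every is (t → e), which is not a function with range t; hence runs is the functor — type ((t → e) → t).

((t → e) → t)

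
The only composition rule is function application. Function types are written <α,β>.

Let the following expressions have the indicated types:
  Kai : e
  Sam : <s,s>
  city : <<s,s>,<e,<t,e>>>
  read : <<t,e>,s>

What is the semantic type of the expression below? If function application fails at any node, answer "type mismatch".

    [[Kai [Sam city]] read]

[Sam city]: city is <<s,s>,<e,<t,e>>>, Sam is <s,s>; result <e,<t,e>>.
[Kai [Sam city]]: [Sam city] is <e,<t,e>>, Kai is e; result <t,e>.
[[Kai [Sam city]] read]: read is <<t,e>,s>, [Kai [Sam city]] is <t,e>; result s.

s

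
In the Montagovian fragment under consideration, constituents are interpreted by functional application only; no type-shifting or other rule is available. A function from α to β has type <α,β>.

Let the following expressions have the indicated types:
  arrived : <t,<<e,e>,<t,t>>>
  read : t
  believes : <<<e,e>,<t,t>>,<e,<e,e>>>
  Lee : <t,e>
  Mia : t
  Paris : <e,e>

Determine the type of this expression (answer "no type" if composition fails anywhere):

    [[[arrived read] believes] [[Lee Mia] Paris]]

<e,e>

[arrived read]: functor arrived : <t,<<e,e>,<t,t>>>, argument read : t; result <<e,e>,<t,t>>.
[[arrived read] believes]: functor believes : <<<e,e>,<t,t>>,<e,<e,e>>>, argument [arrived read] : <<e,e>,<t,t>>; result <e,<e,e>>.
[Lee Mia]: functor Lee : <t,e>, argument Mia : t; result e.
[[Lee Mia] Paris]: functor Paris : <e,e>, argument [Lee Mia] : e; result e.
[[[arrived read] believes] [[Lee Mia] Paris]]: functor [[arrived read] believes] : <e,<e,e>>, argument [[Lee Mia] Paris] : e; result <e,e>.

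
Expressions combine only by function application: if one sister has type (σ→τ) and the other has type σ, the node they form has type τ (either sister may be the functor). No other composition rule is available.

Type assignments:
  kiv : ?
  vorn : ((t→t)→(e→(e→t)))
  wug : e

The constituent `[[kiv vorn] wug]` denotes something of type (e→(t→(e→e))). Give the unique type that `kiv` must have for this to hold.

(((t→t)→(e→(e→t)))→(e→(e→(t→(e→e)))))

[[kiv vorn] wug] must have type (e→(t→(e→e))). The sister wug has type e; that is not a function onto (e→(t→(e→e))), so [kiv vorn] must be the functor, of type (e→(e→(t→(e→e)))).
[kiv vorn] must have type (e→(e→(t→(e→e)))). The sister vorn has type ((t→t)→(e→(e→t))); that is not a function onto (e→(e→(t→(e→e)))), so kiv must be the functor, of type (((t→t)→(e→(e→t)))→(e→(e→(t→(e→e))))).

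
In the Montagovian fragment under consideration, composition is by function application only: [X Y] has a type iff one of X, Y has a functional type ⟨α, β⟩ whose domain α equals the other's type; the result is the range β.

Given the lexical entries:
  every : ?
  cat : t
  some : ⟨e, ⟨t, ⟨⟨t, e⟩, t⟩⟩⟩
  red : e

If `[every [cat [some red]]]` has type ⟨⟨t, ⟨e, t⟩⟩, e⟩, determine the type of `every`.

⟨⟨⟨t, e⟩, t⟩, ⟨⟨t, ⟨e, t⟩⟩, e⟩⟩

At [every [cat [some red]]] (required: ⟨⟨t, ⟨e, t⟩⟩, e⟩): [cat [some red]] is ⟨⟨t, e⟩, t⟩, which is not a function with range ⟨⟨t, ⟨e, t⟩⟩, e⟩; hence every is the functor — type ⟨⟨⟨t, e⟩, t⟩, ⟨⟨t, ⟨e, t⟩⟩, e⟩⟩.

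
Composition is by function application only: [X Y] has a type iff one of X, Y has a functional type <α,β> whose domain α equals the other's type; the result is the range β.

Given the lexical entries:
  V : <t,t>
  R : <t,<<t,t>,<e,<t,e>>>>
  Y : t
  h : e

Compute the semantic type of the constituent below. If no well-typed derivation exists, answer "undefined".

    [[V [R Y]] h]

<t,e>

[R Y]: functor R : <t,<<t,t>,<e,<t,e>>>>, argument Y : t; result <<t,t>,<e,<t,e>>>.
[V [R Y]]: functor [R Y] : <<t,t>,<e,<t,e>>>, argument V : <t,t>; result <e,<t,e>>.
[[V [R Y]] h]: functor [V [R Y]] : <e,<t,e>>, argument h : e; result <t,e>.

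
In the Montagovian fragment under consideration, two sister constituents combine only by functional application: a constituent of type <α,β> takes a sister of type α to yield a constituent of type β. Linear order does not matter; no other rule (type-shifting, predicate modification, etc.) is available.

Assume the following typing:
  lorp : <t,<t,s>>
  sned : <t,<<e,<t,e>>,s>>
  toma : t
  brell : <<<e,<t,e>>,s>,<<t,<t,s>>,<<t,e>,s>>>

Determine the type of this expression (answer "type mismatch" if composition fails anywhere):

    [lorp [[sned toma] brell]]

[sned toma]: functor sned : <t,<<e,<t,e>>,s>>, argument toma : t; result <<e,<t,e>>,s>.
[[sned toma] brell]: functor brell : <<<e,<t,e>>,s>,<<t,<t,s>>,<<t,e>,s>>>, argument [sned toma] : <<e,<t,e>>,s>; result <<t,<t,s>>,<<t,e>,s>>.
[lorp [[sned toma] brell]]: functor [[sned toma] brell] : <<t,<t,s>>,<<t,e>,s>>, argument lorp : <t,<t,s>>; result <<t,e>,s>.

<<t,e>,s>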